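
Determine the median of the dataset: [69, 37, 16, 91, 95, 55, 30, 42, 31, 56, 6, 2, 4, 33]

35

Step 1: Sort the data in ascending order: [2, 4, 6, 16, 30, 31, 33, 37, 42, 55, 56, 69, 91, 95]
Step 2: The number of values is n = 14.
Step 3: Since n is even, the median is the average of positions 7 and 8:
  Median = (33 + 37) / 2 = 35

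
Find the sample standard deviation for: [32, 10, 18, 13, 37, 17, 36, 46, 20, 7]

13.1926

Step 1: Compute the mean: 23.6
Step 2: Sum of squared deviations from the mean: 1566.4
Step 3: Sample variance = 1566.4 / 9 = 174.0444
Step 4: Standard deviation = sqrt(174.0444) = 13.1926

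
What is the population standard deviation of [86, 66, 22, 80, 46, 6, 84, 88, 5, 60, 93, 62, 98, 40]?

30.4594

Step 1: Compute the mean: 59.7143
Step 2: Sum of squared deviations from the mean: 12988.8571
Step 3: Population variance = 12988.8571 / 14 = 927.7755
Step 4: Standard deviation = sqrt(927.7755) = 30.4594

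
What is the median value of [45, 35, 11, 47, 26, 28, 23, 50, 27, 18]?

27.5

Step 1: Sort the data in ascending order: [11, 18, 23, 26, 27, 28, 35, 45, 47, 50]
Step 2: The number of values is n = 10.
Step 3: Since n is even, the median is the average of positions 5 and 6:
  Median = (27 + 28) / 2 = 27.5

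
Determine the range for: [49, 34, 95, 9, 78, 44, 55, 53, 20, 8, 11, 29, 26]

87

Step 1: Identify the maximum value: max = 95
Step 2: Identify the minimum value: min = 8
Step 3: Range = max - min = 95 - 8 = 87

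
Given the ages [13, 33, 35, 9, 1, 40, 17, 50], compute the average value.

24.75

Step 1: Sum all values: 13 + 33 + 35 + 9 + 1 + 40 + 17 + 50 = 198
Step 2: Count the number of values: n = 8
Step 3: Mean = sum / n = 198 / 8 = 24.75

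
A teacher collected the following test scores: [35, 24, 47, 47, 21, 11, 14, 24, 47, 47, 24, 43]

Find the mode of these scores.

47

Step 1: Count the frequency of each value:
  11: appears 1 time(s)
  14: appears 1 time(s)
  21: appears 1 time(s)
  24: appears 3 time(s)
  35: appears 1 time(s)
  43: appears 1 time(s)
  47: appears 4 time(s)
Step 2: The value 47 appears most frequently (4 times).
Step 3: Mode = 47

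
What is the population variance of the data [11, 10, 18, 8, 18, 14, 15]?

13.102

Step 1: Compute the mean: (11 + 10 + 18 + 8 + 18 + 14 + 15) / 7 = 13.4286
Step 2: Compute squared deviations from the mean:
  (11 - 13.4286)^2 = 5.898
  (10 - 13.4286)^2 = 11.7551
  (18 - 13.4286)^2 = 20.898
  (8 - 13.4286)^2 = 29.4694
  (18 - 13.4286)^2 = 20.898
  (14 - 13.4286)^2 = 0.3265
  (15 - 13.4286)^2 = 2.4694
Step 3: Sum of squared deviations = 91.7143
Step 4: Population variance = 91.7143 / 7 = 13.102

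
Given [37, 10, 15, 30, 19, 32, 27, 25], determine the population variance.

72.4844

Step 1: Compute the mean: (37 + 10 + 15 + 30 + 19 + 32 + 27 + 25) / 8 = 24.375
Step 2: Compute squared deviations from the mean:
  (37 - 24.375)^2 = 159.3906
  (10 - 24.375)^2 = 206.6406
  (15 - 24.375)^2 = 87.8906
  (30 - 24.375)^2 = 31.6406
  (19 - 24.375)^2 = 28.8906
  (32 - 24.375)^2 = 58.1406
  (27 - 24.375)^2 = 6.8906
  (25 - 24.375)^2 = 0.3906
Step 3: Sum of squared deviations = 579.875
Step 4: Population variance = 579.875 / 8 = 72.4844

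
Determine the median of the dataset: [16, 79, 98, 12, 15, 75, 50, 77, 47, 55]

52.5

Step 1: Sort the data in ascending order: [12, 15, 16, 47, 50, 55, 75, 77, 79, 98]
Step 2: The number of values is n = 10.
Step 3: Since n is even, the median is the average of positions 5 and 6:
  Median = (50 + 55) / 2 = 52.5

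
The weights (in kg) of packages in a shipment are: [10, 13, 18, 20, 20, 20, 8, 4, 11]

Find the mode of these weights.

20

Step 1: Count the frequency of each value:
  4: appears 1 time(s)
  8: appears 1 time(s)
  10: appears 1 time(s)
  11: appears 1 time(s)
  13: appears 1 time(s)
  18: appears 1 time(s)
  20: appears 3 time(s)
Step 2: The value 20 appears most frequently (3 times).
Step 3: Mode = 20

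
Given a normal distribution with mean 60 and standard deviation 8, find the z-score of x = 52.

-1

Step 1: Recall the z-score formula: z = (x - mu) / sigma
Step 2: Substitute values: z = (52 - 60) / 8
Step 3: z = -8 / 8 = -1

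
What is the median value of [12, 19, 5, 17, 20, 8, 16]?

16

Step 1: Sort the data in ascending order: [5, 8, 12, 16, 17, 19, 20]
Step 2: The number of values is n = 7.
Step 3: Since n is odd, the median is the middle value at position 4: 16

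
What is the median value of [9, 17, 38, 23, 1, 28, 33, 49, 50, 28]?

28

Step 1: Sort the data in ascending order: [1, 9, 17, 23, 28, 28, 33, 38, 49, 50]
Step 2: The number of values is n = 10.
Step 3: Since n is even, the median is the average of positions 5 and 6:
  Median = (28 + 28) / 2 = 28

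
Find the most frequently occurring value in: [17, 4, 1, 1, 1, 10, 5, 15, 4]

1

Step 1: Count the frequency of each value:
  1: appears 3 time(s)
  4: appears 2 time(s)
  5: appears 1 time(s)
  10: appears 1 time(s)
  15: appears 1 time(s)
  17: appears 1 time(s)
Step 2: The value 1 appears most frequently (3 times).
Step 3: Mode = 1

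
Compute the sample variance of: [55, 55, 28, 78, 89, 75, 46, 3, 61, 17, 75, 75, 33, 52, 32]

623.4

Step 1: Compute the mean: (55 + 55 + 28 + 78 + 89 + 75 + 46 + 3 + 61 + 17 + 75 + 75 + 33 + 52 + 32) / 15 = 51.6
Step 2: Compute squared deviations from the mean:
  (55 - 51.6)^2 = 11.56
  (55 - 51.6)^2 = 11.56
  (28 - 51.6)^2 = 556.96
  (78 - 51.6)^2 = 696.96
  (89 - 51.6)^2 = 1398.76
  (75 - 51.6)^2 = 547.56
  (46 - 51.6)^2 = 31.36
  (3 - 51.6)^2 = 2361.96
  (61 - 51.6)^2 = 88.36
  (17 - 51.6)^2 = 1197.16
  (75 - 51.6)^2 = 547.56
  (75 - 51.6)^2 = 547.56
  (33 - 51.6)^2 = 345.96
  (52 - 51.6)^2 = 0.16
  (32 - 51.6)^2 = 384.16
Step 3: Sum of squared deviations = 8727.6
Step 4: Sample variance = 8727.6 / 14 = 623.4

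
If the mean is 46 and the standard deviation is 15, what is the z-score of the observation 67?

1.4

Step 1: Recall the z-score formula: z = (x - mu) / sigma
Step 2: Substitute values: z = (67 - 46) / 15
Step 3: z = 21 / 15 = 1.4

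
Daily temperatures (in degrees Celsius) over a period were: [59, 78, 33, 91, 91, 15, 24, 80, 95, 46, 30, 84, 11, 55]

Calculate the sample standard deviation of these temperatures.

30.1986

Step 1: Compute the mean: 56.5714
Step 2: Sum of squared deviations from the mean: 11855.4286
Step 3: Sample variance = 11855.4286 / 13 = 911.956
Step 4: Standard deviation = sqrt(911.956) = 30.1986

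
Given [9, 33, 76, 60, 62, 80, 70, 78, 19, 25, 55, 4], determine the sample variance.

784.6288

Step 1: Compute the mean: (9 + 33 + 76 + 60 + 62 + 80 + 70 + 78 + 19 + 25 + 55 + 4) / 12 = 47.5833
Step 2: Compute squared deviations from the mean:
  (9 - 47.5833)^2 = 1488.6736
  (33 - 47.5833)^2 = 212.6736
  (76 - 47.5833)^2 = 807.5069
  (60 - 47.5833)^2 = 154.1736
  (62 - 47.5833)^2 = 207.8403
  (80 - 47.5833)^2 = 1050.8403
  (70 - 47.5833)^2 = 502.5069
  (78 - 47.5833)^2 = 925.1736
  (19 - 47.5833)^2 = 817.0069
  (25 - 47.5833)^2 = 510.0069
  (55 - 47.5833)^2 = 55.0069
  (4 - 47.5833)^2 = 1899.5069
Step 3: Sum of squared deviations = 8630.9167
Step 4: Sample variance = 8630.9167 / 11 = 784.6288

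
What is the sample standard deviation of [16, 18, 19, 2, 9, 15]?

6.4936

Step 1: Compute the mean: 13.1667
Step 2: Sum of squared deviations from the mean: 210.8333
Step 3: Sample variance = 210.8333 / 5 = 42.1667
Step 4: Standard deviation = sqrt(42.1667) = 6.4936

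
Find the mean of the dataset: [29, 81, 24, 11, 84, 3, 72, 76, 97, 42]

51.9

Step 1: Sum all values: 29 + 81 + 24 + 11 + 84 + 3 + 72 + 76 + 97 + 42 = 519
Step 2: Count the number of values: n = 10
Step 3: Mean = sum / n = 519 / 10 = 51.9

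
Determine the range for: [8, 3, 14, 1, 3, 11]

13

Step 1: Identify the maximum value: max = 14
Step 2: Identify the minimum value: min = 1
Step 3: Range = max - min = 14 - 1 = 13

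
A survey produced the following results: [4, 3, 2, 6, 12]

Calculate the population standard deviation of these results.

3.5553

Step 1: Compute the mean: 5.4
Step 2: Sum of squared deviations from the mean: 63.2
Step 3: Population variance = 63.2 / 5 = 12.64
Step 4: Standard deviation = sqrt(12.64) = 3.5553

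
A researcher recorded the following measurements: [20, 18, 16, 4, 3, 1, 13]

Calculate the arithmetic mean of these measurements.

10.7143

Step 1: Sum all values: 20 + 18 + 16 + 4 + 3 + 1 + 13 = 75
Step 2: Count the number of values: n = 7
Step 3: Mean = sum / n = 75 / 7 = 10.7143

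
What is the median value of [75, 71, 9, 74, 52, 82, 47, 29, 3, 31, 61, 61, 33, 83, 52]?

52

Step 1: Sort the data in ascending order: [3, 9, 29, 31, 33, 47, 52, 52, 61, 61, 71, 74, 75, 82, 83]
Step 2: The number of values is n = 15.
Step 3: Since n is odd, the median is the middle value at position 8: 52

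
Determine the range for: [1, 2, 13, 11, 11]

12

Step 1: Identify the maximum value: max = 13
Step 2: Identify the minimum value: min = 1
Step 3: Range = max - min = 13 - 1 = 12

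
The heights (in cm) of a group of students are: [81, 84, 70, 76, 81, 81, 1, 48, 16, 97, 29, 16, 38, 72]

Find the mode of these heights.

81

Step 1: Count the frequency of each value:
  1: appears 1 time(s)
  16: appears 2 time(s)
  29: appears 1 time(s)
  38: appears 1 time(s)
  48: appears 1 time(s)
  70: appears 1 time(s)
  72: appears 1 time(s)
  76: appears 1 time(s)
  81: appears 3 time(s)
  84: appears 1 time(s)
  97: appears 1 time(s)
Step 2: The value 81 appears most frequently (3 times).
Step 3: Mode = 81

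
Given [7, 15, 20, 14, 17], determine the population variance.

18.64

Step 1: Compute the mean: (7 + 15 + 20 + 14 + 17) / 5 = 14.6
Step 2: Compute squared deviations from the mean:
  (7 - 14.6)^2 = 57.76
  (15 - 14.6)^2 = 0.16
  (20 - 14.6)^2 = 29.16
  (14 - 14.6)^2 = 0.36
  (17 - 14.6)^2 = 5.76
Step 3: Sum of squared deviations = 93.2
Step 4: Population variance = 93.2 / 5 = 18.64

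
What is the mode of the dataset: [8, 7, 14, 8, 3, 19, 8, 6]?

8

Step 1: Count the frequency of each value:
  3: appears 1 time(s)
  6: appears 1 time(s)
  7: appears 1 time(s)
  8: appears 3 time(s)
  14: appears 1 time(s)
  19: appears 1 time(s)
Step 2: The value 8 appears most frequently (3 times).
Step 3: Mode = 8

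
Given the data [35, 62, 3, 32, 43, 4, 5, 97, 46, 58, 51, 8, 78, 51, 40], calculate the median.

43

Step 1: Sort the data in ascending order: [3, 4, 5, 8, 32, 35, 40, 43, 46, 51, 51, 58, 62, 78, 97]
Step 2: The number of values is n = 15.
Step 3: Since n is odd, the median is the middle value at position 8: 43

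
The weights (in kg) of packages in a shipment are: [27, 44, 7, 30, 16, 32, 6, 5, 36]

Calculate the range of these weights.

39

Step 1: Identify the maximum value: max = 44
Step 2: Identify the minimum value: min = 5
Step 3: Range = max - min = 44 - 5 = 39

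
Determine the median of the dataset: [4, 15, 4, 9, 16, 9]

9

Step 1: Sort the data in ascending order: [4, 4, 9, 9, 15, 16]
Step 2: The number of values is n = 6.
Step 3: Since n is even, the median is the average of positions 3 and 4:
  Median = (9 + 9) / 2 = 9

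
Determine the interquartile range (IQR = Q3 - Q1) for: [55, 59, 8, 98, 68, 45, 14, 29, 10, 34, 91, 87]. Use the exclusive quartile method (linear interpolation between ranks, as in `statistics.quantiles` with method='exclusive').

64.5

Step 1: Sort the data: [8, 10, 14, 29, 34, 45, 55, 59, 68, 87, 91, 98]
Step 2: n = 12
Step 3: Using the exclusive quartile method:
  Q1 = 17.75
  Q2 (median) = 50
  Q3 = 82.25
  IQR = Q3 - Q1 = 82.25 - 17.75 = 64.5
Step 4: IQR = 64.5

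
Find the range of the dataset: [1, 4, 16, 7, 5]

15

Step 1: Identify the maximum value: max = 16
Step 2: Identify the minimum value: min = 1
Step 3: Range = max - min = 16 - 1 = 15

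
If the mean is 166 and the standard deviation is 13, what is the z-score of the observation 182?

1.2308

Step 1: Recall the z-score formula: z = (x - mu) / sigma
Step 2: Substitute values: z = (182 - 166) / 13
Step 3: z = 16 / 13 = 1.2308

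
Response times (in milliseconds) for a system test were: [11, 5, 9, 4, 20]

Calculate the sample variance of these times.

40.7

Step 1: Compute the mean: (11 + 5 + 9 + 4 + 20) / 5 = 9.8
Step 2: Compute squared deviations from the mean:
  (11 - 9.8)^2 = 1.44
  (5 - 9.8)^2 = 23.04
  (9 - 9.8)^2 = 0.64
  (4 - 9.8)^2 = 33.64
  (20 - 9.8)^2 = 104.04
Step 3: Sum of squared deviations = 162.8
Step 4: Sample variance = 162.8 / 4 = 40.7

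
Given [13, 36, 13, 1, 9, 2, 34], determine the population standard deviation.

13.146

Step 1: Compute the mean: 15.4286
Step 2: Sum of squared deviations from the mean: 1209.7143
Step 3: Population variance = 1209.7143 / 7 = 172.8163
Step 4: Standard deviation = sqrt(172.8163) = 13.146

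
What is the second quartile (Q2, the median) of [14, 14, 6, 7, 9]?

9

Step 1: Sort the data: [6, 7, 9, 14, 14]
Step 2: n = 5
Step 3: Q2 is the median. Since n is odd, it is the middle value at position 3: 9
Step 4: Q2 = 9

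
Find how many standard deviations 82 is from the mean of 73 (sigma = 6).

1.5

Step 1: Recall the z-score formula: z = (x - mu) / sigma
Step 2: Substitute values: z = (82 - 73) / 6
Step 3: z = 9 / 6 = 1.5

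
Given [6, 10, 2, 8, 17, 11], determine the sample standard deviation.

5.0596

Step 1: Compute the mean: 9
Step 2: Sum of squared deviations from the mean: 128
Step 3: Sample variance = 128 / 5 = 25.6
Step 4: Standard deviation = sqrt(25.6) = 5.0596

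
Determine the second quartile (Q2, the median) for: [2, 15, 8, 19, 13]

13

Step 1: Sort the data: [2, 8, 13, 15, 19]
Step 2: n = 5
Step 3: Q2 is the median. Since n is odd, it is the middle value at position 3: 13
Step 4: Q2 = 13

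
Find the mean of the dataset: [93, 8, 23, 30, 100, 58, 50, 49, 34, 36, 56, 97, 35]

51.4615

Step 1: Sum all values: 93 + 8 + 23 + 30 + 100 + 58 + 50 + 49 + 34 + 36 + 56 + 97 + 35 = 669
Step 2: Count the number of values: n = 13
Step 3: Mean = sum / n = 669 / 13 = 51.4615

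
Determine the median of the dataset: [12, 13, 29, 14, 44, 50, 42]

29

Step 1: Sort the data in ascending order: [12, 13, 14, 29, 42, 44, 50]
Step 2: The number of values is n = 7.
Step 3: Since n is odd, the median is the middle value at position 4: 29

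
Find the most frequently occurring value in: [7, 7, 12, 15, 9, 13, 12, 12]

12

Step 1: Count the frequency of each value:
  7: appears 2 time(s)
  9: appears 1 time(s)
  12: appears 3 time(s)
  13: appears 1 time(s)
  15: appears 1 time(s)
Step 2: The value 12 appears most frequently (3 times).
Step 3: Mode = 12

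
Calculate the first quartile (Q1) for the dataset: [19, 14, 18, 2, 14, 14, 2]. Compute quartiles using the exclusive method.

2

Step 1: Sort the data: [2, 2, 14, 14, 14, 18, 19]
Step 2: n = 7
Step 3: Using the exclusive quartile method:
  Q1 = 2
  Q2 (median) = 14
  Q3 = 18
  IQR = Q3 - Q1 = 18 - 2 = 16
Step 4: Q1 = 2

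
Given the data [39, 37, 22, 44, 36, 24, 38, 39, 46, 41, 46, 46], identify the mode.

46

Step 1: Count the frequency of each value:
  22: appears 1 time(s)
  24: appears 1 time(s)
  36: appears 1 time(s)
  37: appears 1 time(s)
  38: appears 1 time(s)
  39: appears 2 time(s)
  41: appears 1 time(s)
  44: appears 1 time(s)
  46: appears 3 time(s)
Step 2: The value 46 appears most frequently (3 times).
Step 3: Mode = 46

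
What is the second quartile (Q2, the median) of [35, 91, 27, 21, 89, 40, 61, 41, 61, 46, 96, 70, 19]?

46

Step 1: Sort the data: [19, 21, 27, 35, 40, 41, 46, 61, 61, 70, 89, 91, 96]
Step 2: n = 13
Step 3: Q2 is the median. Since n is odd, it is the middle value at position 7: 46
Step 4: Q2 = 46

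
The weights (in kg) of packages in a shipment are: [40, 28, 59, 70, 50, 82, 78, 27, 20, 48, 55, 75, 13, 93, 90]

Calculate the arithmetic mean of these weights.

55.2

Step 1: Sum all values: 40 + 28 + 59 + 70 + 50 + 82 + 78 + 27 + 20 + 48 + 55 + 75 + 13 + 93 + 90 = 828
Step 2: Count the number of values: n = 15
Step 3: Mean = sum / n = 828 / 15 = 55.2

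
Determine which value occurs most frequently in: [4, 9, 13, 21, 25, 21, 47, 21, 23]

21

Step 1: Count the frequency of each value:
  4: appears 1 time(s)
  9: appears 1 time(s)
  13: appears 1 time(s)
  21: appears 3 time(s)
  23: appears 1 time(s)
  25: appears 1 time(s)
  47: appears 1 time(s)
Step 2: The value 21 appears most frequently (3 times).
Step 3: Mode = 21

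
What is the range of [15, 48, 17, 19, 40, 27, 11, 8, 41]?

40

Step 1: Identify the maximum value: max = 48
Step 2: Identify the minimum value: min = 8
Step 3: Range = max - min = 48 - 8 = 40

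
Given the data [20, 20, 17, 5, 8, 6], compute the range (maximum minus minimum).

15

Step 1: Identify the maximum value: max = 20
Step 2: Identify the minimum value: min = 5
Step 3: Range = max - min = 20 - 5 = 15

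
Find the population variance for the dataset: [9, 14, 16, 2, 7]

25.04

Step 1: Compute the mean: (9 + 14 + 16 + 2 + 7) / 5 = 9.6
Step 2: Compute squared deviations from the mean:
  (9 - 9.6)^2 = 0.36
  (14 - 9.6)^2 = 19.36
  (16 - 9.6)^2 = 40.96
  (2 - 9.6)^2 = 57.76
  (7 - 9.6)^2 = 6.76
Step 3: Sum of squared deviations = 125.2
Step 4: Population variance = 125.2 / 5 = 25.04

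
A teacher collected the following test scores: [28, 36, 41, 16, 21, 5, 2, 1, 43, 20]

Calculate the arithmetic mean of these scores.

21.3

Step 1: Sum all values: 28 + 36 + 41 + 16 + 21 + 5 + 2 + 1 + 43 + 20 = 213
Step 2: Count the number of values: n = 10
Step 3: Mean = sum / n = 213 / 10 = 21.3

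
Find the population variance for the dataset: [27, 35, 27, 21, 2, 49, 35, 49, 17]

201.8765

Step 1: Compute the mean: (27 + 35 + 27 + 21 + 2 + 49 + 35 + 49 + 17) / 9 = 29.1111
Step 2: Compute squared deviations from the mean:
  (27 - 29.1111)^2 = 4.4568
  (35 - 29.1111)^2 = 34.679
  (27 - 29.1111)^2 = 4.4568
  (21 - 29.1111)^2 = 65.7901
  (2 - 29.1111)^2 = 735.0123
  (49 - 29.1111)^2 = 395.5679
  (35 - 29.1111)^2 = 34.679
  (49 - 29.1111)^2 = 395.5679
  (17 - 29.1111)^2 = 146.679
Step 3: Sum of squared deviations = 1816.8889
Step 4: Population variance = 1816.8889 / 9 = 201.8765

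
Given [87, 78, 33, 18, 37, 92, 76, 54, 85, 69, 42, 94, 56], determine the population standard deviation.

23.961

Step 1: Compute the mean: 63.1538
Step 2: Sum of squared deviations from the mean: 7463.6923
Step 3: Population variance = 7463.6923 / 13 = 574.1302
Step 4: Standard deviation = sqrt(574.1302) = 23.961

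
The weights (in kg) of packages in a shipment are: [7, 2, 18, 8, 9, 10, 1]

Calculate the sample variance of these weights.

31.8095

Step 1: Compute the mean: (7 + 2 + 18 + 8 + 9 + 10 + 1) / 7 = 7.8571
Step 2: Compute squared deviations from the mean:
  (7 - 7.8571)^2 = 0.7347
  (2 - 7.8571)^2 = 34.3061
  (18 - 7.8571)^2 = 102.8776
  (8 - 7.8571)^2 = 0.0204
  (9 - 7.8571)^2 = 1.3061
  (10 - 7.8571)^2 = 4.5918
  (1 - 7.8571)^2 = 47.0204
Step 3: Sum of squared deviations = 190.8571
Step 4: Sample variance = 190.8571 / 6 = 31.8095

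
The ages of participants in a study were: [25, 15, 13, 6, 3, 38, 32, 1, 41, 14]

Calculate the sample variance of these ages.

208.4

Step 1: Compute the mean: (25 + 15 + 13 + 6 + 3 + 38 + 32 + 1 + 41 + 14) / 10 = 18.8
Step 2: Compute squared deviations from the mean:
  (25 - 18.8)^2 = 38.44
  (15 - 18.8)^2 = 14.44
  (13 - 18.8)^2 = 33.64
  (6 - 18.8)^2 = 163.84
  (3 - 18.8)^2 = 249.64
  (38 - 18.8)^2 = 368.64
  (32 - 18.8)^2 = 174.24
  (1 - 18.8)^2 = 316.84
  (41 - 18.8)^2 = 492.84
  (14 - 18.8)^2 = 23.04
Step 3: Sum of squared deviations = 1875.6
Step 4: Sample variance = 1875.6 / 9 = 208.4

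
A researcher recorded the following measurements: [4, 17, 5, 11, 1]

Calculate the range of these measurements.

16

Step 1: Identify the maximum value: max = 17
Step 2: Identify the minimum value: min = 1
Step 3: Range = max - min = 17 - 1 = 16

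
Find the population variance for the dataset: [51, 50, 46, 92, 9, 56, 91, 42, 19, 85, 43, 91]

724.1875

Step 1: Compute the mean: (51 + 50 + 46 + 92 + 9 + 56 + 91 + 42 + 19 + 85 + 43 + 91) / 12 = 56.25
Step 2: Compute squared deviations from the mean:
  (51 - 56.25)^2 = 27.5625
  (50 - 56.25)^2 = 39.0625
  (46 - 56.25)^2 = 105.0625
  (92 - 56.25)^2 = 1278.0625
  (9 - 56.25)^2 = 2232.5625
  (56 - 56.25)^2 = 0.0625
  (91 - 56.25)^2 = 1207.5625
  (42 - 56.25)^2 = 203.0625
  (19 - 56.25)^2 = 1387.5625
  (85 - 56.25)^2 = 826.5625
  (43 - 56.25)^2 = 175.5625
  (91 - 56.25)^2 = 1207.5625
Step 3: Sum of squared deviations = 8690.25
Step 4: Population variance = 8690.25 / 12 = 724.1875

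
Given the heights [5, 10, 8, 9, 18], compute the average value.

10

Step 1: Sum all values: 5 + 10 + 8 + 9 + 18 = 50
Step 2: Count the number of values: n = 5
Step 3: Mean = sum / n = 50 / 5 = 10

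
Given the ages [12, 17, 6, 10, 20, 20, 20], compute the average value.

15

Step 1: Sum all values: 12 + 17 + 6 + 10 + 20 + 20 + 20 = 105
Step 2: Count the number of values: n = 7
Step 3: Mean = sum / n = 105 / 7 = 15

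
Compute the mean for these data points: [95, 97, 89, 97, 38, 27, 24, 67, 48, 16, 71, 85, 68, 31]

60.9286

Step 1: Sum all values: 95 + 97 + 89 + 97 + 38 + 27 + 24 + 67 + 48 + 16 + 71 + 85 + 68 + 31 = 853
Step 2: Count the number of values: n = 14
Step 3: Mean = sum / n = 853 / 14 = 60.9286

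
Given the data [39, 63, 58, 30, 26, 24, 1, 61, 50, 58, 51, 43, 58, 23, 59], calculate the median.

50

Step 1: Sort the data in ascending order: [1, 23, 24, 26, 30, 39, 43, 50, 51, 58, 58, 58, 59, 61, 63]
Step 2: The number of values is n = 15.
Step 3: Since n is odd, the median is the middle value at position 8: 50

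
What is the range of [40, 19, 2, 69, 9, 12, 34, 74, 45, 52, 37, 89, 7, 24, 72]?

87

Step 1: Identify the maximum value: max = 89
Step 2: Identify the minimum value: min = 2
Step 3: Range = max - min = 89 - 2 = 87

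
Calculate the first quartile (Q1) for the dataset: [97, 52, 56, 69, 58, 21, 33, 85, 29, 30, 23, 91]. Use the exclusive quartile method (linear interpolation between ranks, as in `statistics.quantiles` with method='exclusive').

29.25

Step 1: Sort the data: [21, 23, 29, 30, 33, 52, 56, 58, 69, 85, 91, 97]
Step 2: n = 12
Step 3: Using the exclusive quartile method:
  Q1 = 29.25
  Q2 (median) = 54
  Q3 = 81
  IQR = Q3 - Q1 = 81 - 29.25 = 51.75
Step 4: Q1 = 29.25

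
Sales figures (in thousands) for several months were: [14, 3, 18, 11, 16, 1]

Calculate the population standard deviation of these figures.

6.3966

Step 1: Compute the mean: 10.5
Step 2: Sum of squared deviations from the mean: 245.5
Step 3: Population variance = 245.5 / 6 = 40.9167
Step 4: Standard deviation = sqrt(40.9167) = 6.3966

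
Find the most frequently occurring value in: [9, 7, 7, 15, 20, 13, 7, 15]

7

Step 1: Count the frequency of each value:
  7: appears 3 time(s)
  9: appears 1 time(s)
  13: appears 1 time(s)
  15: appears 2 time(s)
  20: appears 1 time(s)
Step 2: The value 7 appears most frequently (3 times).
Step 3: Mode = 7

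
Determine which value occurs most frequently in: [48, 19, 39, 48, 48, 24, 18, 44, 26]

48

Step 1: Count the frequency of each value:
  18: appears 1 time(s)
  19: appears 1 time(s)
  24: appears 1 time(s)
  26: appears 1 time(s)
  39: appears 1 time(s)
  44: appears 1 time(s)
  48: appears 3 time(s)
Step 2: The value 48 appears most frequently (3 times).
Step 3: Mode = 48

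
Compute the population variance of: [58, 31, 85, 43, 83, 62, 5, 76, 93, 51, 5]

849.7851

Step 1: Compute the mean: (58 + 31 + 85 + 43 + 83 + 62 + 5 + 76 + 93 + 51 + 5) / 11 = 53.8182
Step 2: Compute squared deviations from the mean:
  (58 - 53.8182)^2 = 17.4876
  (31 - 53.8182)^2 = 520.6694
  (85 - 53.8182)^2 = 972.3058
  (43 - 53.8182)^2 = 117.0331
  (83 - 53.8182)^2 = 851.5785
  (62 - 53.8182)^2 = 66.9421
  (5 - 53.8182)^2 = 2383.2149
  (76 - 53.8182)^2 = 492.0331
  (93 - 53.8182)^2 = 1535.2149
  (51 - 53.8182)^2 = 7.9421
  (5 - 53.8182)^2 = 2383.2149
Step 3: Sum of squared deviations = 9347.6364
Step 4: Population variance = 9347.6364 / 11 = 849.7851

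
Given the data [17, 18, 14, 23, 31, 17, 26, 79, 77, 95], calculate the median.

24.5

Step 1: Sort the data in ascending order: [14, 17, 17, 18, 23, 26, 31, 77, 79, 95]
Step 2: The number of values is n = 10.
Step 3: Since n is even, the median is the average of positions 5 and 6:
  Median = (23 + 26) / 2 = 24.5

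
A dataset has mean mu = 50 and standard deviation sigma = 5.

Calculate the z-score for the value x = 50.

0

Step 1: Recall the z-score formula: z = (x - mu) / sigma
Step 2: Substitute values: z = (50 - 50) / 5
Step 3: z = 0 / 5 = 0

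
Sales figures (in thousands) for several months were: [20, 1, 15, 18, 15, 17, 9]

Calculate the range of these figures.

19

Step 1: Identify the maximum value: max = 20
Step 2: Identify the minimum value: min = 1
Step 3: Range = max - min = 20 - 1 = 19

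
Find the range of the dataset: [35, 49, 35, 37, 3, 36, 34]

46

Step 1: Identify the maximum value: max = 49
Step 2: Identify the minimum value: min = 3
Step 3: Range = max - min = 49 - 3 = 46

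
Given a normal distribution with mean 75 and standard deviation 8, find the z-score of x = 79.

0.5

Step 1: Recall the z-score formula: z = (x - mu) / sigma
Step 2: Substitute values: z = (79 - 75) / 8
Step 3: z = 4 / 8 = 0.5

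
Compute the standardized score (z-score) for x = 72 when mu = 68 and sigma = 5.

0.8

Step 1: Recall the z-score formula: z = (x - mu) / sigma
Step 2: Substitute values: z = (72 - 68) / 5
Step 3: z = 4 / 5 = 0.8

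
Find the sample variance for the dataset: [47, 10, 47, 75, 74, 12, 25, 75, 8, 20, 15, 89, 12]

903.141

Step 1: Compute the mean: (47 + 10 + 47 + 75 + 74 + 12 + 25 + 75 + 8 + 20 + 15 + 89 + 12) / 13 = 39.1538
Step 2: Compute squared deviations from the mean:
  (47 - 39.1538)^2 = 61.5621
  (10 - 39.1538)^2 = 849.9467
  (47 - 39.1538)^2 = 61.5621
  (75 - 39.1538)^2 = 1284.9467
  (74 - 39.1538)^2 = 1214.2544
  (12 - 39.1538)^2 = 737.3314
  (25 - 39.1538)^2 = 200.3314
  (75 - 39.1538)^2 = 1284.9467
  (8 - 39.1538)^2 = 970.5621
  (20 - 39.1538)^2 = 366.8698
  (15 - 39.1538)^2 = 583.4083
  (89 - 39.1538)^2 = 2484.6391
  (12 - 39.1538)^2 = 737.3314
Step 3: Sum of squared deviations = 10837.6923
Step 4: Sample variance = 10837.6923 / 12 = 903.141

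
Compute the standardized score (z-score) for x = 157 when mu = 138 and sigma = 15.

1.2667

Step 1: Recall the z-score formula: z = (x - mu) / sigma
Step 2: Substitute values: z = (157 - 138) / 15
Step 3: z = 19 / 15 = 1.2667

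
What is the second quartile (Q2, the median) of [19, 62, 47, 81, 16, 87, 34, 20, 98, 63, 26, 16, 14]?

34

Step 1: Sort the data: [14, 16, 16, 19, 20, 26, 34, 47, 62, 63, 81, 87, 98]
Step 2: n = 13
Step 3: Q2 is the median. Since n is odd, it is the middle value at position 7: 34
Step 4: Q2 = 34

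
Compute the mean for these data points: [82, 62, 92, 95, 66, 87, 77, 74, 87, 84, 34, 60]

75

Step 1: Sum all values: 82 + 62 + 92 + 95 + 66 + 87 + 77 + 74 + 87 + 84 + 34 + 60 = 900
Step 2: Count the number of values: n = 12
Step 3: Mean = sum / n = 900 / 12 = 75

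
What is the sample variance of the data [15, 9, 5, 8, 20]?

36.3

Step 1: Compute the mean: (15 + 9 + 5 + 8 + 20) / 5 = 11.4
Step 2: Compute squared deviations from the mean:
  (15 - 11.4)^2 = 12.96
  (9 - 11.4)^2 = 5.76
  (5 - 11.4)^2 = 40.96
  (8 - 11.4)^2 = 11.56
  (20 - 11.4)^2 = 73.96
Step 3: Sum of squared deviations = 145.2
Step 4: Sample variance = 145.2 / 4 = 36.3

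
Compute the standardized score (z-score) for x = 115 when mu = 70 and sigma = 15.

3

Step 1: Recall the z-score formula: z = (x - mu) / sigma
Step 2: Substitute values: z = (115 - 70) / 15
Step 3: z = 45 / 15 = 3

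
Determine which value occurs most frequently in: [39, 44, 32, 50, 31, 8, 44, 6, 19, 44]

44

Step 1: Count the frequency of each value:
  6: appears 1 time(s)
  8: appears 1 time(s)
  19: appears 1 time(s)
  31: appears 1 time(s)
  32: appears 1 time(s)
  39: appears 1 time(s)
  44: appears 3 time(s)
  50: appears 1 time(s)
Step 2: The value 44 appears most frequently (3 times).
Step 3: Mode = 44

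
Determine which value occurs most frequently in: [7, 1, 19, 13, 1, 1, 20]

1

Step 1: Count the frequency of each value:
  1: appears 3 time(s)
  7: appears 1 time(s)
  13: appears 1 time(s)
  19: appears 1 time(s)
  20: appears 1 time(s)
Step 2: The value 1 appears most frequently (3 times).
Step 3: Mode = 1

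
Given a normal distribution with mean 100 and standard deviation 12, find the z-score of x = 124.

2

Step 1: Recall the z-score formula: z = (x - mu) / sigma
Step 2: Substitute values: z = (124 - 100) / 12
Step 3: z = 24 / 12 = 2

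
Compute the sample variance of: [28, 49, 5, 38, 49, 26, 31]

232.5714

Step 1: Compute the mean: (28 + 49 + 5 + 38 + 49 + 26 + 31) / 7 = 32.2857
Step 2: Compute squared deviations from the mean:
  (28 - 32.2857)^2 = 18.3673
  (49 - 32.2857)^2 = 279.3673
  (5 - 32.2857)^2 = 744.5102
  (38 - 32.2857)^2 = 32.6531
  (49 - 32.2857)^2 = 279.3673
  (26 - 32.2857)^2 = 39.5102
  (31 - 32.2857)^2 = 1.6531
Step 3: Sum of squared deviations = 1395.4286
Step 4: Sample variance = 1395.4286 / 6 = 232.5714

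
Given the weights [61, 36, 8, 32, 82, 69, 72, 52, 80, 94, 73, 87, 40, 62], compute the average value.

60.5714

Step 1: Sum all values: 61 + 36 + 8 + 32 + 82 + 69 + 72 + 52 + 80 + 94 + 73 + 87 + 40 + 62 = 848
Step 2: Count the number of values: n = 14
Step 3: Mean = sum / n = 848 / 14 = 60.5714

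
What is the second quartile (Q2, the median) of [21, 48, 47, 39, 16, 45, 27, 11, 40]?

39

Step 1: Sort the data: [11, 16, 21, 27, 39, 40, 45, 47, 48]
Step 2: n = 9
Step 3: Q2 is the median. Since n is odd, it is the middle value at position 5: 39
Step 4: Q2 = 39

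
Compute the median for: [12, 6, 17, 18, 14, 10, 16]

14

Step 1: Sort the data in ascending order: [6, 10, 12, 14, 16, 17, 18]
Step 2: The number of values is n = 7.
Step 3: Since n is odd, the median is the middle value at position 4: 14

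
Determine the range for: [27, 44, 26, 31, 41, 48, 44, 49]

23

Step 1: Identify the maximum value: max = 49
Step 2: Identify the minimum value: min = 26
Step 3: Range = max - min = 49 - 26 = 23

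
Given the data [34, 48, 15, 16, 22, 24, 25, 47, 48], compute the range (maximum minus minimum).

33

Step 1: Identify the maximum value: max = 48
Step 2: Identify the minimum value: min = 15
Step 3: Range = max - min = 48 - 15 = 33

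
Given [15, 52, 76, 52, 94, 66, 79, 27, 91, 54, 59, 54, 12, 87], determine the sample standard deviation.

26.4334

Step 1: Compute the mean: 58.4286
Step 2: Sum of squared deviations from the mean: 9083.4286
Step 3: Sample variance = 9083.4286 / 13 = 698.7253
Step 4: Standard deviation = sqrt(698.7253) = 26.4334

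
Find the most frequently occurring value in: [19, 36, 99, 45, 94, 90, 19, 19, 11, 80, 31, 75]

19

Step 1: Count the frequency of each value:
  11: appears 1 time(s)
  19: appears 3 time(s)
  31: appears 1 time(s)
  36: appears 1 time(s)
  45: appears 1 time(s)
  75: appears 1 time(s)
  80: appears 1 time(s)
  90: appears 1 time(s)
  94: appears 1 time(s)
  99: appears 1 time(s)
Step 2: The value 19 appears most frequently (3 times).
Step 3: Mode = 19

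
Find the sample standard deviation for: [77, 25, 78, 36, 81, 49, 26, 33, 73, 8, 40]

25.4983

Step 1: Compute the mean: 47.8182
Step 2: Sum of squared deviations from the mean: 6501.6364
Step 3: Sample variance = 6501.6364 / 10 = 650.1636
Step 4: Standard deviation = sqrt(650.1636) = 25.4983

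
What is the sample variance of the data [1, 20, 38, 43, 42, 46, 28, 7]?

296.9821

Step 1: Compute the mean: (1 + 20 + 38 + 43 + 42 + 46 + 28 + 7) / 8 = 28.125
Step 2: Compute squared deviations from the mean:
  (1 - 28.125)^2 = 735.7656
  (20 - 28.125)^2 = 66.0156
  (38 - 28.125)^2 = 97.5156
  (43 - 28.125)^2 = 221.2656
  (42 - 28.125)^2 = 192.5156
  (46 - 28.125)^2 = 319.5156
  (28 - 28.125)^2 = 0.0156
  (7 - 28.125)^2 = 446.2656
Step 3: Sum of squared deviations = 2078.875
Step 4: Sample variance = 2078.875 / 7 = 296.9821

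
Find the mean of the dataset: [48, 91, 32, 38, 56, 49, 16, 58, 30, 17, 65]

45.4545

Step 1: Sum all values: 48 + 91 + 32 + 38 + 56 + 49 + 16 + 58 + 30 + 17 + 65 = 500
Step 2: Count the number of values: n = 11
Step 3: Mean = sum / n = 500 / 11 = 45.4545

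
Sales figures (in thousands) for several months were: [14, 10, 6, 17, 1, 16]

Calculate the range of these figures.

16

Step 1: Identify the maximum value: max = 17
Step 2: Identify the minimum value: min = 1
Step 3: Range = max - min = 17 - 1 = 16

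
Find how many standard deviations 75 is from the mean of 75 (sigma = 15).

0

Step 1: Recall the z-score formula: z = (x - mu) / sigma
Step 2: Substitute values: z = (75 - 75) / 15
Step 3: z = 0 / 15 = 0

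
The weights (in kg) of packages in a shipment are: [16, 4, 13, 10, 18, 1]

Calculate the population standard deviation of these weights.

6.1283

Step 1: Compute the mean: 10.3333
Step 2: Sum of squared deviations from the mean: 225.3333
Step 3: Population variance = 225.3333 / 6 = 37.5556
Step 4: Standard deviation = sqrt(37.5556) = 6.1283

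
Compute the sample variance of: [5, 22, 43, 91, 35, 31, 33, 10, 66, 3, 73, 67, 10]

825.2564

Step 1: Compute the mean: (5 + 22 + 43 + 91 + 35 + 31 + 33 + 10 + 66 + 3 + 73 + 67 + 10) / 13 = 37.6154
Step 2: Compute squared deviations from the mean:
  (5 - 37.6154)^2 = 1063.7633
  (22 - 37.6154)^2 = 243.8402
  (43 - 37.6154)^2 = 28.9941
  (91 - 37.6154)^2 = 2849.9172
  (35 - 37.6154)^2 = 6.8402
  (31 - 37.6154)^2 = 43.7633
  (33 - 37.6154)^2 = 21.3018
  (10 - 37.6154)^2 = 762.6095
  (66 - 37.6154)^2 = 805.6864
  (3 - 37.6154)^2 = 1198.2249
  (73 - 37.6154)^2 = 1252.071
  (67 - 37.6154)^2 = 863.4556
  (10 - 37.6154)^2 = 762.6095
Step 3: Sum of squared deviations = 9903.0769
Step 4: Sample variance = 9903.0769 / 12 = 825.2564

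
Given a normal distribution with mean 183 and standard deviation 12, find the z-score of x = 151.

-2.6667

Step 1: Recall the z-score formula: z = (x - mu) / sigma
Step 2: Substitute values: z = (151 - 183) / 12
Step 3: z = -32 / 12 = -2.6667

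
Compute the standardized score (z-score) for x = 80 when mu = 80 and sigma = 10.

0

Step 1: Recall the z-score formula: z = (x - mu) / sigma
Step 2: Substitute values: z = (80 - 80) / 10
Step 3: z = 0 / 10 = 0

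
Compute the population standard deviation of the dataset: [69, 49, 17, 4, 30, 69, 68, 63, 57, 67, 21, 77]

23.6683

Step 1: Compute the mean: 49.25
Step 2: Sum of squared deviations from the mean: 6722.25
Step 3: Population variance = 6722.25 / 12 = 560.1875
Step 4: Standard deviation = sqrt(560.1875) = 23.6683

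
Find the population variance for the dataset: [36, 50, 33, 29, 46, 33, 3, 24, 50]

194.1728

Step 1: Compute the mean: (36 + 50 + 33 + 29 + 46 + 33 + 3 + 24 + 50) / 9 = 33.7778
Step 2: Compute squared deviations from the mean:
  (36 - 33.7778)^2 = 4.9383
  (50 - 33.7778)^2 = 263.1605
  (33 - 33.7778)^2 = 0.6049
  (29 - 33.7778)^2 = 22.8272
  (46 - 33.7778)^2 = 149.3827
  (33 - 33.7778)^2 = 0.6049
  (3 - 33.7778)^2 = 947.2716
  (24 - 33.7778)^2 = 95.6049
  (50 - 33.7778)^2 = 263.1605
Step 3: Sum of squared deviations = 1747.5556
Step 4: Population variance = 1747.5556 / 9 = 194.1728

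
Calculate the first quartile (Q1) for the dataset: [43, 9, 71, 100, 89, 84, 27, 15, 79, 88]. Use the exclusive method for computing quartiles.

24

Step 1: Sort the data: [9, 15, 27, 43, 71, 79, 84, 88, 89, 100]
Step 2: n = 10
Step 3: Using the exclusive quartile method:
  Q1 = 24
  Q2 (median) = 75
  Q3 = 88.25
  IQR = Q3 - Q1 = 88.25 - 24 = 64.25
Step 4: Q1 = 24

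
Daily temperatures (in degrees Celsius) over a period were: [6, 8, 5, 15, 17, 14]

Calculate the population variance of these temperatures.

21.8056

Step 1: Compute the mean: (6 + 8 + 5 + 15 + 17 + 14) / 6 = 10.8333
Step 2: Compute squared deviations from the mean:
  (6 - 10.8333)^2 = 23.3611
  (8 - 10.8333)^2 = 8.0278
  (5 - 10.8333)^2 = 34.0278
  (15 - 10.8333)^2 = 17.3611
  (17 - 10.8333)^2 = 38.0278
  (14 - 10.8333)^2 = 10.0278
Step 3: Sum of squared deviations = 130.8333
Step 4: Population variance = 130.8333 / 6 = 21.8056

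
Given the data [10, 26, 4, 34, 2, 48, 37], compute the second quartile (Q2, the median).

26

Step 1: Sort the data: [2, 4, 10, 26, 34, 37, 48]
Step 2: n = 7
Step 3: Q2 is the median. Since n is odd, it is the middle value at position 4: 26
Step 4: Q2 = 26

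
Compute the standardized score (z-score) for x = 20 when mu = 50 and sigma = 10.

-3

Step 1: Recall the z-score formula: z = (x - mu) / sigma
Step 2: Substitute values: z = (20 - 50) / 10
Step 3: z = -30 / 10 = -3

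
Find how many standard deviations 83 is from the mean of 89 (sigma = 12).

-0.5

Step 1: Recall the z-score formula: z = (x - mu) / sigma
Step 2: Substitute values: z = (83 - 89) / 12
Step 3: z = -6 / 12 = -0.5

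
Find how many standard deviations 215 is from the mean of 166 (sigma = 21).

2.3333

Step 1: Recall the z-score formula: z = (x - mu) / sigma
Step 2: Substitute values: z = (215 - 166) / 21
Step 3: z = 49 / 21 = 2.3333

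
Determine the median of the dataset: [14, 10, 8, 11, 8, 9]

9.5

Step 1: Sort the data in ascending order: [8, 8, 9, 10, 11, 14]
Step 2: The number of values is n = 6.
Step 3: Since n is even, the median is the average of positions 3 and 4:
  Median = (9 + 10) / 2 = 9.5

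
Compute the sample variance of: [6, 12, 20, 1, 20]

71.2

Step 1: Compute the mean: (6 + 12 + 20 + 1 + 20) / 5 = 11.8
Step 2: Compute squared deviations from the mean:
  (6 - 11.8)^2 = 33.64
  (12 - 11.8)^2 = 0.04
  (20 - 11.8)^2 = 67.24
  (1 - 11.8)^2 = 116.64
  (20 - 11.8)^2 = 67.24
Step 3: Sum of squared deviations = 284.8
Step 4: Sample variance = 284.8 / 4 = 71.2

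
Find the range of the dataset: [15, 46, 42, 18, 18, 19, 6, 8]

40

Step 1: Identify the maximum value: max = 46
Step 2: Identify the minimum value: min = 6
Step 3: Range = max - min = 46 - 6 = 40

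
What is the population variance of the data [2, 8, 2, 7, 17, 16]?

35.8889

Step 1: Compute the mean: (2 + 8 + 2 + 7 + 17 + 16) / 6 = 8.6667
Step 2: Compute squared deviations from the mean:
  (2 - 8.6667)^2 = 44.4444
  (8 - 8.6667)^2 = 0.4444
  (2 - 8.6667)^2 = 44.4444
  (7 - 8.6667)^2 = 2.7778
  (17 - 8.6667)^2 = 69.4444
  (16 - 8.6667)^2 = 53.7778
Step 3: Sum of squared deviations = 215.3333
Step 4: Population variance = 215.3333 / 6 = 35.8889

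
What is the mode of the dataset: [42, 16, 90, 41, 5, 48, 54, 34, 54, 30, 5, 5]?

5

Step 1: Count the frequency of each value:
  5: appears 3 time(s)
  16: appears 1 time(s)
  30: appears 1 time(s)
  34: appears 1 time(s)
  41: appears 1 time(s)
  42: appears 1 time(s)
  48: appears 1 time(s)
  54: appears 2 time(s)
  90: appears 1 time(s)
Step 2: The value 5 appears most frequently (3 times).
Step 3: Mode = 5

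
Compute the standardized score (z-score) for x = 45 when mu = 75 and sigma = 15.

-2

Step 1: Recall the z-score formula: z = (x - mu) / sigma
Step 2: Substitute values: z = (45 - 75) / 15
Step 3: z = -30 / 15 = -2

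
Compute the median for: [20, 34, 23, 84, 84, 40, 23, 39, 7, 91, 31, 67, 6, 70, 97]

39

Step 1: Sort the data in ascending order: [6, 7, 20, 23, 23, 31, 34, 39, 40, 67, 70, 84, 84, 91, 97]
Step 2: The number of values is n = 15.
Step 3: Since n is odd, the median is the middle value at position 8: 39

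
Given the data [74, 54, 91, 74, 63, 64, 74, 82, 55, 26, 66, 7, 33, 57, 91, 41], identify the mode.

74

Step 1: Count the frequency of each value:
  7: appears 1 time(s)
  26: appears 1 time(s)
  33: appears 1 time(s)
  41: appears 1 time(s)
  54: appears 1 time(s)
  55: appears 1 time(s)
  57: appears 1 time(s)
  63: appears 1 time(s)
  64: appears 1 time(s)
  66: appears 1 time(s)
  74: appears 3 time(s)
  82: appears 1 time(s)
  91: appears 2 time(s)
Step 2: The value 74 appears most frequently (3 times).
Step 3: Mode = 74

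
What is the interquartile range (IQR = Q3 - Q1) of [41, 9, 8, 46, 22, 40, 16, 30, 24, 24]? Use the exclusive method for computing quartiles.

26

Step 1: Sort the data: [8, 9, 16, 22, 24, 24, 30, 40, 41, 46]
Step 2: n = 10
Step 3: Using the exclusive quartile method:
  Q1 = 14.25
  Q2 (median) = 24
  Q3 = 40.25
  IQR = Q3 - Q1 = 40.25 - 14.25 = 26
Step 4: IQR = 26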